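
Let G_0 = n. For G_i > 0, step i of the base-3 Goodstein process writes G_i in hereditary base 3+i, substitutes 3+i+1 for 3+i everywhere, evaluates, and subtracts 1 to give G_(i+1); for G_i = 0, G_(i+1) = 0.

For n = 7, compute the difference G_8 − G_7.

(0) 7|_3 = 2·3 + 1 ↦ 2·4 + 1|_4 = 9 ⇒ 8
(1) 8|_4 = 2·4 ↦ 2·5|_5 = 10 ⇒ 9
(2) 9|_5 = 5 + 4 ↦ 6 + 4|_6 = 10 ⇒ 9
(3) 9|_6 = 6 + 3 ↦ 7 + 3|_7 = 10 ⇒ 9
(4) 9|_7 = 7 + 2 ↦ 8 + 2|_8 = 10 ⇒ 9
(5) 9|_8 = 8 + 1 ↦ 9 + 1|_9 = 10 ⇒ 9
(6) 9|_9 = 9 ↦ 10|_10 = 10 ⇒ 9
(7) 9|_10 = 9 ↦ 9|_11 = 9 ⇒ 8

-1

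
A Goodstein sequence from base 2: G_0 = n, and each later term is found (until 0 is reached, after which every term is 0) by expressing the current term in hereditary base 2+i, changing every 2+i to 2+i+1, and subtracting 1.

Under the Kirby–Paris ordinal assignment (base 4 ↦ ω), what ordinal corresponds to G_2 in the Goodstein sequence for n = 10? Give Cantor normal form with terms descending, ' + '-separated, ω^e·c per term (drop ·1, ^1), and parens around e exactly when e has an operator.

i=0: 10 = 2^(2 + 1) + 2 (b=2); 2→3: 3^(3 + 1) + 3 = 84; 84−1 = 83
i=1: 83 = 3^(3 + 1) + 2 (b=3); 3→4: 4^(4 + 1) + 2 = 1026; 1026−1 = 1025
i=2: 1025 = 4^(4 + 1) + 1 (b=4); 4→5: 5^(5 + 1) + 1 = 15626; 15626−1 = 15625

ω^(ω + 1) + 1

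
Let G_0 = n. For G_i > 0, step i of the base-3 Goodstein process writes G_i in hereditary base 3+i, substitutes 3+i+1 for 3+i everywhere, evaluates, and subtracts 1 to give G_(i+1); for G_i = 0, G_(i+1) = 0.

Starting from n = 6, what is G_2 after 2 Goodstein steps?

[0] 6 ≡ 2·3 (base 3). Lift 4: 8. −1: 7.
[1] 7 ≡ 4 + 3 (base 4). Lift 5: 8. −1: 7.
[2] 7 ≡ 5 + 2 (base 5). Lift 6: 8. −1: 7.

7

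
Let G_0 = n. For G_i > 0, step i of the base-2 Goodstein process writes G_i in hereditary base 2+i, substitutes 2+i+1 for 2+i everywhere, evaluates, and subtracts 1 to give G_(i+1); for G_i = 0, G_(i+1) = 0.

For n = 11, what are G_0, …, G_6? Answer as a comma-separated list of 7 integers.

base 2: 11 = 2^(2 + 1) + 2 + 1; at 3: 3^(3 + 1) + 3 + 1 = 85; next = 84
base 3: 84 = 3^(3 + 1) + 3; at 4: 4^(4 + 1) + 4 = 1028; next = 1027
base 4: 1027 = 4^(4 + 1) + 3; at 5: 5^(5 + 1) + 3 = 15628; next = 15627
base 5: 15627 = 5^(5 + 1) + 2; at 6: 6^(6 + 1) + 2 = 279938; next = 279937
base 6: 279937 = 6^(6 + 1) + 1; at 7: 7^(7 + 1) + 1 = 5764802; next = 5764801
base 7: 5764801 = 7^(7 + 1); at 8: 8^(8 + 1) = 134217728; next = 134217727

11, 84, 1027, 15627, 279937, 5764801, 134217727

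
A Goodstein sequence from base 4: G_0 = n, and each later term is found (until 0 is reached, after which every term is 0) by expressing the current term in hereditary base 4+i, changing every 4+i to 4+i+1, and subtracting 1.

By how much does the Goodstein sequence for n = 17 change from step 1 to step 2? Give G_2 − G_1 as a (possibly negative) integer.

10

(0) 17|_4 = 4^2 + 1 ↦ 5^2 + 1|_5 = 26 ⇒ 25
(1) 25|_5 = 5^2 ↦ 6^2|_6 = 36 ⇒ 35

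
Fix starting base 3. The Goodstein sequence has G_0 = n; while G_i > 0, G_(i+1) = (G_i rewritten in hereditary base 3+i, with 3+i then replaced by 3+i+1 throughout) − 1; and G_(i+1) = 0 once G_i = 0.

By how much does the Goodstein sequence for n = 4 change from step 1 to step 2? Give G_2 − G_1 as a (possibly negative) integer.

step 0: 4 = 3 + 1; sub 4 for 3: 4 + 1; = 5; G_1 = 5−1 = 4
step 1: 4 = 4; sub 5 for 4: 5; = 5; G_2 = 5−1 = 4

0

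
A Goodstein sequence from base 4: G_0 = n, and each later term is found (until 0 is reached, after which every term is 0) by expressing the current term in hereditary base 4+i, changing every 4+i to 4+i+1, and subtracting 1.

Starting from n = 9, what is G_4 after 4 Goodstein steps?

G_0=9  [base 4] 2·4 + 1  →[4↦5]→  2·5 + 1 = 11  −1 ⇒ G_1=10
G_1=10  [base 5] 2·5  →[5↦6]→  2·6 = 12  −1 ⇒ G_2=11
G_2=11  [base 6] 6 + 5  →[6↦7]→  7 + 5 = 12  −1 ⇒ G_3=11
G_3=11  [base 7] 7 + 4  →[7↦8]→  8 + 4 = 12  −1 ⇒ G_4=11
G_4=11  [base 8] 8 + 3  →[8↦9]→  9 + 3 = 12  −1 ⇒ G_5=11

11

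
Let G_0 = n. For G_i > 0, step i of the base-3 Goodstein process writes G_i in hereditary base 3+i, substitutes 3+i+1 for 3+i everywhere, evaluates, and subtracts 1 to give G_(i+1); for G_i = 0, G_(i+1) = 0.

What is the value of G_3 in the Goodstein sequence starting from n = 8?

i=0: 8 = 2·3 + 2 (b=3); 3→4: 2·4 + 2 = 10; 10−1 = 9
i=1: 9 = 2·4 + 1 (b=4); 4→5: 2·5 + 1 = 11; 11−1 = 10
i=2: 10 = 2·5 (b=5); 5→6: 2·6 = 12; 12−1 = 11

11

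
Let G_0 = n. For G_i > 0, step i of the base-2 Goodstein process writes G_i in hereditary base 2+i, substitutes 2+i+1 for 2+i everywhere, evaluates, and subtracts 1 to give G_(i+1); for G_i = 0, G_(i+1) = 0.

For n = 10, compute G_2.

1025

10 —HB2→ 2^(2 + 1) + 2 —bump→ 3^(3 + 1) + 3 = 84 —(−1)→ 83
83 —HB3→ 3^(3 + 1) + 2 —bump→ 4^(4 + 1) + 2 = 1026 —(−1)→ 1025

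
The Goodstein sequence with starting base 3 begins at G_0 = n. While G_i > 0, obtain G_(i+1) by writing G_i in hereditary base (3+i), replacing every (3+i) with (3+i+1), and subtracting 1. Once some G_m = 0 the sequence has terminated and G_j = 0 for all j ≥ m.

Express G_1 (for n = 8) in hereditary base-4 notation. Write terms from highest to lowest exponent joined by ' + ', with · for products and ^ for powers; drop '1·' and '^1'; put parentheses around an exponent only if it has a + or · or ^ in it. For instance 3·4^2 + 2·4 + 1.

2·4 + 1

i=0: 8 = 2·3 + 2 (b=3); 3→4: 2·4 + 2 = 10; 10−1 = 9
i=1: 9 = 2·4 + 1 (b=4); 4→5: 2·5 + 1 = 11; 11−1 = 10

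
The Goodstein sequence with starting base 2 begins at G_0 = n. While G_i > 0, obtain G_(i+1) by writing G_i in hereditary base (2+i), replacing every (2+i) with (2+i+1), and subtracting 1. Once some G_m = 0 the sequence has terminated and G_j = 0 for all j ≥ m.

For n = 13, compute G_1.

(0) 13|_2 = 2^(2 + 1) + 2^2 + 1 ↦ 3^(3 + 1) + 3^3 + 1|_3 = 109 ⇒ 108
(1) 108|_3 = 3^(3 + 1) + 3^3 ↦ 4^(4 + 1) + 4^4|_4 = 1280 ⇒ 1279

108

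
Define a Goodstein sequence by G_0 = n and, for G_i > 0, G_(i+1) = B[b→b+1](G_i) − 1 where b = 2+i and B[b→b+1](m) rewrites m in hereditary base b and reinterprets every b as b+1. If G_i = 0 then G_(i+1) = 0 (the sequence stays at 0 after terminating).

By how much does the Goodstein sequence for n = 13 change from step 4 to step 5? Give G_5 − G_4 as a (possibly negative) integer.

5485287

base 2: 13 = 2^(2 + 1) + 2^2 + 1; at 3: 3^(3 + 1) + 3^3 + 1 = 109; next = 108
base 3: 108 = 3^(3 + 1) + 3^3; at 4: 4^(4 + 1) + 4^4 = 1280; next = 1279
base 4: 1279 = 4^(4 + 1) + 3·4^3 + 3·4^2 + 3·4 + 3; at 5: 5^(5 + 1) + 3·5^3 + 3·5^2 + 3·5 + 3 = 16093; next = 16092
base 5: 16092 = 5^(5 + 1) + 3·5^3 + 3·5^2 + 3·5 + 2; at 6: 6^(6 + 1) + 3·6^3 + 3·6^2 + 3·6 + 2 = 280712; next = 280711
base 6: 280711 = 6^(6 + 1) + 3·6^3 + 3·6^2 + 3·6 + 1; at 7: 7^(7 + 1) + 3·7^3 + 3·7^2 + 3·7 + 1 = 5765999; next = 5765998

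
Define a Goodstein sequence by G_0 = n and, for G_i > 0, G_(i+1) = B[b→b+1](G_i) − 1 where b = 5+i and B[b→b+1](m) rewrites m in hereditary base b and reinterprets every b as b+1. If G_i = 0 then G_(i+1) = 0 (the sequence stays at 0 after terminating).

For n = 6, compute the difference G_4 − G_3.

base 5: 6 = 5 + 1; at 6: 6 + 1 = 7; next = 6
base 6: 6 = 6; at 7: 7 = 7; next = 6
base 7: 6 = 6; at 8: 6 = 6; next = 5
base 8: 5 = 5; at 9: 5 = 5; next = 4

-1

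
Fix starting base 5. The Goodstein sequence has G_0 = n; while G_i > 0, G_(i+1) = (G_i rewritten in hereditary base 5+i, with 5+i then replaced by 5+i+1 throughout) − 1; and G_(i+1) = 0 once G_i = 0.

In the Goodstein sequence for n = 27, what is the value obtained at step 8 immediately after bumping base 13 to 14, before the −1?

100

G_0=27  [base 5] 5^2 + 2  →[5↦6]→  6^2 + 2 = 38  −1 ⇒ G_1=37
G_1=37  [base 6] 6^2 + 1  →[6↦7]→  7^2 + 1 = 50  −1 ⇒ G_2=49
G_2=49  [base 7] 7^2  →[7↦8]→  8^2 = 64  −1 ⇒ G_3=63
G_3=63  [base 8] 7·8 + 7  →[8↦9]→  7·9 + 7 = 70  −1 ⇒ G_4=69
G_4=69  [base 9] 7·9 + 6  →[9↦10]→  7·10 + 6 = 76  −1 ⇒ G_5=75
G_5=75  [base 10] 7·10 + 5  →[10↦11]→  7·11 + 5 = 82  −1 ⇒ G_6=81
G_6=81  [base 11] 7·11 + 4  →[11↦12]→  7·12 + 4 = 88  −1 ⇒ G_7=87
G_7=87  [base 12] 7·12 + 3  →[12↦13]→  7·13 + 3 = 94  −1 ⇒ G_8=93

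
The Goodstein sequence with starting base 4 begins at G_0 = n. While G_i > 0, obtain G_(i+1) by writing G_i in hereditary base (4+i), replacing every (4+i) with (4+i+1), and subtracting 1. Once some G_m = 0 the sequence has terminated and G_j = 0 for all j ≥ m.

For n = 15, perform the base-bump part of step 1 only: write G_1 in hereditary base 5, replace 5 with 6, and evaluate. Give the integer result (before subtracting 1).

base 4: 15 = 3·4 + 3; at 5: 3·5 + 3 = 18; next = 17
base 5: 17 = 3·5 + 2; at 6: 3·6 + 2 = 20; next = 19

20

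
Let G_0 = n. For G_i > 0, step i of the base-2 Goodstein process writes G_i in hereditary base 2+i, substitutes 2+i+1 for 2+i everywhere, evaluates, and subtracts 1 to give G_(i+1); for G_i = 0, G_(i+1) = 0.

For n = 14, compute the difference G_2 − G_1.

G_0=14  [base 2] 2^(2 + 1) + 2^2 + 2  →[2↦3]→  3^(3 + 1) + 3^3 + 3 = 111  −1 ⇒ G_1=110
G_1=110  [base 3] 3^(3 + 1) + 3^3 + 2  →[3↦4]→  4^(4 + 1) + 4^4 + 2 = 1282  −1 ⇒ G_2=1281

1171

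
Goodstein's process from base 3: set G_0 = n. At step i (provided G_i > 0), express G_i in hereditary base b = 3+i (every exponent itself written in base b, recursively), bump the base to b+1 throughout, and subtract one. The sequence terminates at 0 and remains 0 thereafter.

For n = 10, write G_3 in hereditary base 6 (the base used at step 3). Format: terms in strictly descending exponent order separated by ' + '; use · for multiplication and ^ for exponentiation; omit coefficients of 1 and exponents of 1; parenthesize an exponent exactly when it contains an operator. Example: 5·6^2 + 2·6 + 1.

G_0 = 10. HB_3(10) = 3^2 + 1. Bump = 17. G_1 = 16.
G_1 = 16. HB_4(16) = 4^2. Bump = 25. G_2 = 24.
G_2 = 24. HB_5(24) = 4·5 + 4. Bump = 28. G_3 = 27.
G_3 = 27. HB_6(27) = 4·6 + 3. Bump = 31. G_4 = 30.

4·6 + 3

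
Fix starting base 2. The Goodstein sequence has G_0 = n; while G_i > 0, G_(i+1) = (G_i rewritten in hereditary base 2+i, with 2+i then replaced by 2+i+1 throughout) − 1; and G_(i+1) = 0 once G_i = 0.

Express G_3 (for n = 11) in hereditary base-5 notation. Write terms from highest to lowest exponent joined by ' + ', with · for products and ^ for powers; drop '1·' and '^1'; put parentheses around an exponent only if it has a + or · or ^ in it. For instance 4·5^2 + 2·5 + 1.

5^(5 + 1) + 2

(0) 11|_2 = 2^(2 + 1) + 2 + 1 ↦ 3^(3 + 1) + 3 + 1|_3 = 85 ⇒ 84
(1) 84|_3 = 3^(3 + 1) + 3 ↦ 4^(4 + 1) + 4|_4 = 1028 ⇒ 1027
(2) 1027|_4 = 4^(4 + 1) + 3 ↦ 5^(5 + 1) + 3|_5 = 15628 ⇒ 15627
(3) 15627|_5 = 5^(5 + 1) + 2 ↦ 6^(6 + 1) + 2|_6 = 279938 ⇒ 279937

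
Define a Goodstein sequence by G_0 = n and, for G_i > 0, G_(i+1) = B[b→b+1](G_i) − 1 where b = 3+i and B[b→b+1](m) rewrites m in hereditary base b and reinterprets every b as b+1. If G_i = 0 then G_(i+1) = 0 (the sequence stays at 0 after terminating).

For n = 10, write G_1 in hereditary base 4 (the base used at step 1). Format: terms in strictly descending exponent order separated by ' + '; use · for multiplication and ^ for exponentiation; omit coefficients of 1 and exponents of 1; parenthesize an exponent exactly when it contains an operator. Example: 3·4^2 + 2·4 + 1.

4^2

step 0: 10 = 3^2 + 1; sub 4 for 3: 4^2 + 1; = 17; G_1 = 17−1 = 16
step 1: 16 = 4^2; sub 5 for 4: 5^2; = 25; G_2 = 25−1 = 24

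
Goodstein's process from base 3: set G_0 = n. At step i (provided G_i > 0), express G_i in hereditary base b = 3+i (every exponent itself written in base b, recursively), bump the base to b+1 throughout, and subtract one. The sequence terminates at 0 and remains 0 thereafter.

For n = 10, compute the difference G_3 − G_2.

i=0: 10 = 3^2 + 1 (b=3); 3→4: 4^2 + 1 = 17; 17−1 = 16
i=1: 16 = 4^2 (b=4); 4→5: 5^2 = 25; 25−1 = 24
i=2: 24 = 4·5 + 4 (b=5); 5→6: 4·6 + 4 = 28; 28−1 = 27

3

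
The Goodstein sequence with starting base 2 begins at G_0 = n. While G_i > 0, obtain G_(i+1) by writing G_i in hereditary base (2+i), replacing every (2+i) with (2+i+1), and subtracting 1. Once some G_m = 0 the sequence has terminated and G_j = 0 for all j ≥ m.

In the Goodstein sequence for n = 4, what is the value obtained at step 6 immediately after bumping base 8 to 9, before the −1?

174

4 —HB2→ 2^2 —bump→ 3^3 = 27 —(−1)→ 26
26 —HB3→ 2·3^2 + 2·3 + 2 —bump→ 2·4^2 + 2·4 + 2 = 42 —(−1)→ 41
41 —HB4→ 2·4^2 + 2·4 + 1 —bump→ 2·5^2 + 2·5 + 1 = 61 —(−1)→ 60
60 —HB5→ 2·5^2 + 2·5 —bump→ 2·6^2 + 2·6 = 84 —(−1)→ 83
83 —HB6→ 2·6^2 + 6 + 5 —bump→ 2·7^2 + 7 + 5 = 110 —(−1)→ 109
109 —HB7→ 2·7^2 + 7 + 4 —bump→ 2·8^2 + 8 + 4 = 140 —(−1)→ 139
139 —HB8→ 2·8^2 + 8 + 3 —bump→ 2·9^2 + 9 + 3 = 174 —(−1)→ 173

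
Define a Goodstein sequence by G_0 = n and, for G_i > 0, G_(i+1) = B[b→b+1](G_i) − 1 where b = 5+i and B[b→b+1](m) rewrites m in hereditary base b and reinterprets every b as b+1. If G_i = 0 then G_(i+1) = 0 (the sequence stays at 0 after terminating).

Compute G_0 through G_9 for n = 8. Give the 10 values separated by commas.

8, 8, 8, 8, 8, 7, 6, 5, 4, 3

base 5: 8 = 5 + 3; at 6: 6 + 3 = 9; next = 8
base 6: 8 = 6 + 2; at 7: 7 + 2 = 9; next = 8
base 7: 8 = 7 + 1; at 8: 8 + 1 = 9; next = 8
base 8: 8 = 8; at 9: 9 = 9; next = 8
base 9: 8 = 8; at 10: 8 = 8; next = 7
base 10: 7 = 7; at 11: 7 = 7; next = 6
base 11: 6 = 6; at 12: 6 = 6; next = 5
base 12: 5 = 5; at 13: 5 = 5; next = 4
base 13: 4 = 4; at 14: 4 = 4; next = 3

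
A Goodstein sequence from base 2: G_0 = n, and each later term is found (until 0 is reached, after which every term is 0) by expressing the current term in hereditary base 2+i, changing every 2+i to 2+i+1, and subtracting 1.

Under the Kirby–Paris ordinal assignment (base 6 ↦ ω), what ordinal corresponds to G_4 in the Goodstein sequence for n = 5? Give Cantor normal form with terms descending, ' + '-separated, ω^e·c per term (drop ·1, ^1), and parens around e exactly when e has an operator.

ω^3·3 + ω^2·3 + ω·3 + 1

5 —HB2→ 2^2 + 1 —bump→ 3^3 + 1 = 28 —(−1)→ 27
27 —HB3→ 3^3 —bump→ 4^4 = 256 —(−1)→ 255
255 —HB4→ 3·4^3 + 3·4^2 + 3·4 + 3 —bump→ 3·5^3 + 3·5^2 + 3·5 + 3 = 468 —(−1)→ 467
467 —HB5→ 3·5^3 + 3·5^2 + 3·5 + 2 —bump→ 3·6^3 + 3·6^2 + 3·6 + 2 = 776 —(−1)→ 775
775 —HB6→ 3·6^3 + 3·6^2 + 3·6 + 1 —bump→ 3·7^3 + 3·7^2 + 3·7 + 1 = 1198 —(−1)→ 1197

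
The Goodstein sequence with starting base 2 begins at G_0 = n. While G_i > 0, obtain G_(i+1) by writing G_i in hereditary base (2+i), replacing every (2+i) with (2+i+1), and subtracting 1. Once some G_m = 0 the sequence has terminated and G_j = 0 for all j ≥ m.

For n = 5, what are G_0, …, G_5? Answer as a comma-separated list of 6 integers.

5, 27, 255, 467, 775, 1197

5 —HB2→ 2^2 + 1 —bump→ 3^3 + 1 = 28 —(−1)→ 27
27 —HB3→ 3^3 —bump→ 4^4 = 256 —(−1)→ 255
255 —HB4→ 3·4^3 + 3·4^2 + 3·4 + 3 —bump→ 3·5^3 + 3·5^2 + 3·5 + 3 = 468 —(−1)→ 467
467 —HB5→ 3·5^3 + 3·5^2 + 3·5 + 2 —bump→ 3·6^3 + 3·6^2 + 3·6 + 2 = 776 —(−1)→ 775
775 —HB6→ 3·6^3 + 3·6^2 + 3·6 + 1 —bump→ 3·7^3 + 3·7^2 + 3·7 + 1 = 1198 —(−1)→ 1197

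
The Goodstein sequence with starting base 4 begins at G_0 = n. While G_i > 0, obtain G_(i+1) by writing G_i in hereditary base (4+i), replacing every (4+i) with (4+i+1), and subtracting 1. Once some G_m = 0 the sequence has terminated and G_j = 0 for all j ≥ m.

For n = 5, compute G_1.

[0] 5 ≡ 4 + 1 (base 4). Lift 5: 6. −1: 5.
[1] 5 ≡ 5 (base 5). Lift 6: 6. −1: 5.

5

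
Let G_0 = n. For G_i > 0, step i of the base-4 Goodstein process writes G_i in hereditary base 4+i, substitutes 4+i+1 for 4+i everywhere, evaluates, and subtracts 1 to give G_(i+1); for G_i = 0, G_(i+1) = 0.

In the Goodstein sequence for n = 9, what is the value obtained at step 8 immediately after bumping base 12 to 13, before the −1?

[0] 9 ≡ 2·4 + 1 (base 4). Lift 5: 11. −1: 10.
[1] 10 ≡ 2·5 (base 5). Lift 6: 12. −1: 11.
[2] 11 ≡ 6 + 5 (base 6). Lift 7: 12. −1: 11.
[3] 11 ≡ 7 + 4 (base 7). Lift 8: 12. −1: 11.
[4] 11 ≡ 8 + 3 (base 8). Lift 9: 12. −1: 11.
[5] 11 ≡ 9 + 2 (base 9). Lift 10: 12. −1: 11.
[6] 11 ≡ 10 + 1 (base 10). Lift 11: 12. −1: 11.
[7] 11 ≡ 11 (base 11). Lift 12: 12. −1: 11.
[8] 11 ≡ 11 (base 12). Lift 13: 11. −1: 10.

11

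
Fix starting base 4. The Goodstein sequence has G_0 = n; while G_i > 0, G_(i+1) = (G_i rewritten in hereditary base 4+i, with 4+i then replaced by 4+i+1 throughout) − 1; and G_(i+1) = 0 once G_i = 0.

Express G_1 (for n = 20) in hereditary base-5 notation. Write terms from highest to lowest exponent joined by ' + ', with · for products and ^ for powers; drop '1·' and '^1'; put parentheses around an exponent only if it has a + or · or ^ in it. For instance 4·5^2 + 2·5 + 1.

5^2 + 4

(0) 20|_4 = 4^2 + 4 ↦ 5^2 + 5|_5 = 30 ⇒ 29
(1) 29|_5 = 5^2 + 4 ↦ 6^2 + 4|_6 = 40 ⇒ 39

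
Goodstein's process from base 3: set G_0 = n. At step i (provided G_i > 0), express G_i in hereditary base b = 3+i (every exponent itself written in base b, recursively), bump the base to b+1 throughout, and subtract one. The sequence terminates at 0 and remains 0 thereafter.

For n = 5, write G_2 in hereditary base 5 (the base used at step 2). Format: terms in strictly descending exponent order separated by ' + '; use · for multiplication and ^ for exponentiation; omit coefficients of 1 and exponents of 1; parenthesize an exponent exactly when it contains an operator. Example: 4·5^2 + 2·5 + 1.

5

G_0 = 5. HB_3(5) = 3 + 2. Bump = 6. G_1 = 5.
G_1 = 5. HB_4(5) = 4 + 1. Bump = 6. G_2 = 5.
G_2 = 5. HB_5(5) = 5. Bump = 6. G_3 = 5.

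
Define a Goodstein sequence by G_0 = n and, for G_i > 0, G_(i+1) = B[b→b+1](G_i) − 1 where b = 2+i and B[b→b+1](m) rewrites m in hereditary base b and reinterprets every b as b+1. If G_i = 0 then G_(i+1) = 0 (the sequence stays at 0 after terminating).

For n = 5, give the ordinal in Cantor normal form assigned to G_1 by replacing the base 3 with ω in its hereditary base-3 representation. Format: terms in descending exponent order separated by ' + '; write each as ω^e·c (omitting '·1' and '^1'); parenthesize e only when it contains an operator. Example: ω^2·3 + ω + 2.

ω^ω

step 0: 5 = 2^2 + 1; sub 3 for 2: 3^3 + 1; = 28; G_1 = 28−1 = 27
step 1: 27 = 3^3; sub 4 for 3: 4^4; = 256; G_2 = 256−1 = 255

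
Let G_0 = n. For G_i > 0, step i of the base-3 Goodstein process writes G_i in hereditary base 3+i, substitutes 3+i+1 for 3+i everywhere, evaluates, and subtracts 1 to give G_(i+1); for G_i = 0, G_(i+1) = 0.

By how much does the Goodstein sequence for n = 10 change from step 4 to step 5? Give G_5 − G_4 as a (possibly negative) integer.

3

G_0 = 10. HB_3(10) = 3^2 + 1. Bump = 17. G_1 = 16.
G_1 = 16. HB_4(16) = 4^2. Bump = 25. G_2 = 24.
G_2 = 24. HB_5(24) = 4·5 + 4. Bump = 28. G_3 = 27.
G_3 = 27. HB_6(27) = 4·6 + 3. Bump = 31. G_4 = 30.
G_4 = 30. HB_7(30) = 4·7 + 2. Bump = 34. G_5 = 33.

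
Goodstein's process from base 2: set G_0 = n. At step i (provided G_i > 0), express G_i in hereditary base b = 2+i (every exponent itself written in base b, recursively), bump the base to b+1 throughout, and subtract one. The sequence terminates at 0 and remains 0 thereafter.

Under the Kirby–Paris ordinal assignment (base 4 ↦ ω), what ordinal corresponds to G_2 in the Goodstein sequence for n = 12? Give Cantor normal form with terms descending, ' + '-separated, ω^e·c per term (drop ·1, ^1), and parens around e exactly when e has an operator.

G_0=12  [base 2] 2^(2 + 1) + 2^2  →[2↦3]→  3^(3 + 1) + 3^3 = 108  −1 ⇒ G_1=107
G_1=107  [base 3] 3^(3 + 1) + 2·3^2 + 2·3 + 2  →[3↦4]→  4^(4 + 1) + 2·4^2 + 2·4 + 2 = 1066  −1 ⇒ G_2=1065

ω^(ω + 1) + ω^2·2 + ω·2 + 1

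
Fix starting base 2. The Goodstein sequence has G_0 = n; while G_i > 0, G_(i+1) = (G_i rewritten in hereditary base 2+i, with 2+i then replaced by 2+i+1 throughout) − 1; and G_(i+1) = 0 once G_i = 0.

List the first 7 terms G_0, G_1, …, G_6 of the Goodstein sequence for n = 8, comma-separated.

8 —HB2→ 2^(2 + 1) —bump→ 3^(3 + 1) = 81 —(−1)→ 80
80 —HB3→ 2·3^3 + 2·3^2 + 2·3 + 2 —bump→ 2·4^4 + 2·4^2 + 2·4 + 2 = 554 —(−1)→ 553
553 —HB4→ 2·4^4 + 2·4^2 + 2·4 + 1 —bump→ 2·5^5 + 2·5^2 + 2·5 + 1 = 6311 —(−1)→ 6310
6310 —HB5→ 2·5^5 + 2·5^2 + 2·5 —bump→ 2·6^6 + 2·6^2 + 2·6 = 93396 —(−1)→ 93395
93395 —HB6→ 2·6^6 + 2·6^2 + 6 + 5 —bump→ 2·7^7 + 2·7^2 + 7 + 5 = 1647196 —(−1)→ 1647195
1647195 —HB7→ 2·7^7 + 2·7^2 + 7 + 4 —bump→ 2·8^8 + 2·8^2 + 8 + 4 = 33554572 —(−1)→ 33554571

8, 80, 553, 6310, 93395, 1647195, 33554571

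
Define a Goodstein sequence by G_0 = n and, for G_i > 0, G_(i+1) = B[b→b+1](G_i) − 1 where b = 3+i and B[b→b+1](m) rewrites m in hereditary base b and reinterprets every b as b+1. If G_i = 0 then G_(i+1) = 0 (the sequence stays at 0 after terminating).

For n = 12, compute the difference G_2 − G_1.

8

base 3: 12 = 3^2 + 3; at 4: 4^2 + 4 = 20; next = 19
base 4: 19 = 4^2 + 3; at 5: 5^2 + 3 = 28; next = 27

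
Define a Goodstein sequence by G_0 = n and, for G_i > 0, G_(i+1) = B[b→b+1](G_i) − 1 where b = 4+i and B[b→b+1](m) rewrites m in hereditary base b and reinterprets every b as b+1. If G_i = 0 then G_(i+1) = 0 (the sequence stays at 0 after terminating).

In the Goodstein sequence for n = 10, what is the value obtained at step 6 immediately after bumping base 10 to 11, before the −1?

14

(0) 10|_4 = 2·4 + 2 ↦ 2·5 + 2|_5 = 12 ⇒ 11
(1) 11|_5 = 2·5 + 1 ↦ 2·6 + 1|_6 = 13 ⇒ 12
(2) 12|_6 = 2·6 ↦ 2·7|_7 = 14 ⇒ 13
(3) 13|_7 = 7 + 6 ↦ 8 + 6|_8 = 14 ⇒ 13
(4) 13|_8 = 8 + 5 ↦ 9 + 5|_9 = 14 ⇒ 13
(5) 13|_9 = 9 + 4 ↦ 10 + 4|_10 = 14 ⇒ 13
(6) 13|_10 = 10 + 3 ↦ 11 + 3|_11 = 14 ⇒ 13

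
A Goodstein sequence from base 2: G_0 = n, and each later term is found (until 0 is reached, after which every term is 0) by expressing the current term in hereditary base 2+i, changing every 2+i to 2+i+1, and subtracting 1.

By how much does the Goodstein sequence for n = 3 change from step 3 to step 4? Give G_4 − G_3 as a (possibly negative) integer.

-1

i=0: 3 = 2 + 1 (b=2); 2→3: 3 + 1 = 4; 4−1 = 3
i=1: 3 = 3 (b=3); 3→4: 4 = 4; 4−1 = 3
i=2: 3 = 3 (b=4); 4→5: 3 = 3; 3−1 = 2
i=3: 2 = 2 (b=5); 5→6: 2 = 2; 2−1 = 1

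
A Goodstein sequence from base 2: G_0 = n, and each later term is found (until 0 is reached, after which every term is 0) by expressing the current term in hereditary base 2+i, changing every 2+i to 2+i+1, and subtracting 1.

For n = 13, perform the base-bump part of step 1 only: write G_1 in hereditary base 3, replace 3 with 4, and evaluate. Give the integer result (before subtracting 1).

step 0: 13 = 2^(2 + 1) + 2^2 + 1; sub 3 for 2: 3^(3 + 1) + 3^3 + 1; = 109; G_1 = 109−1 = 108
step 1: 108 = 3^(3 + 1) + 3^3; sub 4 for 3: 4^(4 + 1) + 4^4; = 1280; G_2 = 1280−1 = 1279

1280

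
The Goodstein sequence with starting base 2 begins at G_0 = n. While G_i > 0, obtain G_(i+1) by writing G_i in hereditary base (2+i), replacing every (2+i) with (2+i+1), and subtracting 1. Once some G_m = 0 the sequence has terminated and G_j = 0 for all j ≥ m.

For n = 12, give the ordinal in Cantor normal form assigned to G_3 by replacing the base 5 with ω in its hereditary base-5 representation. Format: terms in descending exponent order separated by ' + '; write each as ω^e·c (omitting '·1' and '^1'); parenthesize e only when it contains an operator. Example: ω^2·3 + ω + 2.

i=0: 12 = 2^(2 + 1) + 2^2 (b=2); 2→3: 3^(3 + 1) + 3^3 = 108; 108−1 = 107
i=1: 107 = 3^(3 + 1) + 2·3^2 + 2·3 + 2 (b=3); 3→4: 4^(4 + 1) + 2·4^2 + 2·4 + 2 = 1066; 1066−1 = 1065
i=2: 1065 = 4^(4 + 1) + 2·4^2 + 2·4 + 1 (b=4); 4→5: 5^(5 + 1) + 2·5^2 + 2·5 + 1 = 15686; 15686−1 = 15685
i=3: 15685 = 5^(5 + 1) + 2·5^2 + 2·5 (b=5); 5→6: 6^(6 + 1) + 2·6^2 + 2·6 = 280020; 280020−1 = 280019

ω^(ω + 1) + ω^2·2 + ω·2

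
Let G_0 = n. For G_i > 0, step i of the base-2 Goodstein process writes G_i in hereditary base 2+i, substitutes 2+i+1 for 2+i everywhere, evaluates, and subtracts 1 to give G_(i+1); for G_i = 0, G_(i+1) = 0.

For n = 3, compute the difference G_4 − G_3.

-1

step 0: 3 = 2 + 1; sub 3 for 2: 3 + 1; = 4; G_1 = 4−1 = 3
step 1: 3 = 3; sub 4 for 3: 4; = 4; G_2 = 4−1 = 3
step 2: 3 = 3; sub 5 for 4: 3; = 3; G_3 = 3−1 = 2
step 3: 2 = 2; sub 6 for 5: 2; = 2; G_4 = 2−1 = 1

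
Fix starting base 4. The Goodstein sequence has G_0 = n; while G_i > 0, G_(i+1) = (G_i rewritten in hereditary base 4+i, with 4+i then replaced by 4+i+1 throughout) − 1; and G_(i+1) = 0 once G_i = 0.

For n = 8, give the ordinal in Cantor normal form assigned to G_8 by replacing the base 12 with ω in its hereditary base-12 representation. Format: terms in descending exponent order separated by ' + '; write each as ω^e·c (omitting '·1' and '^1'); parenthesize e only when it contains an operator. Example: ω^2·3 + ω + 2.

7

G_0=8  [base 4] 2·4  →[4↦5]→  2·5 = 10  −1 ⇒ G_1=9
G_1=9  [base 5] 5 + 4  →[5↦6]→  6 + 4 = 10  −1 ⇒ G_2=9
G_2=9  [base 6] 6 + 3  →[6↦7]→  7 + 3 = 10  −1 ⇒ G_3=9
G_3=9  [base 7] 7 + 2  →[7↦8]→  8 + 2 = 10  −1 ⇒ G_4=9
G_4=9  [base 8] 8 + 1  →[8↦9]→  9 + 1 = 10  −1 ⇒ G_5=9
G_5=9  [base 9] 9  →[9↦10]→  10 = 10  −1 ⇒ G_6=9
G_6=9  [base 10] 9  →[10↦11]→  9 = 9  −1 ⇒ G_7=8
G_7=8  [base 11] 8  →[11↦12]→  8 = 8  −1 ⇒ G_8=7
G_8=7  [base 12] 7  →[12↦13]→  7 = 7  −1 ⇒ G_9=6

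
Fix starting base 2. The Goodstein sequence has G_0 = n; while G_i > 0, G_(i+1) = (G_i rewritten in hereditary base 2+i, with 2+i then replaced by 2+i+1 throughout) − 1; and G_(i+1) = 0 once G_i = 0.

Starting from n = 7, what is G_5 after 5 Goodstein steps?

i=0: 7 = 2^2 + 2 + 1 (b=2); 2→3: 3^3 + 3 + 1 = 31; 31−1 = 30
i=1: 30 = 3^3 + 3 (b=3); 3→4: 4^4 + 4 = 260; 260−1 = 259
i=2: 259 = 4^4 + 3 (b=4); 4→5: 5^5 + 3 = 3128; 3128−1 = 3127
i=3: 3127 = 5^5 + 2 (b=5); 5→6: 6^6 + 2 = 46658; 46658−1 = 46657
i=4: 46657 = 6^6 + 1 (b=6); 6→7: 7^7 + 1 = 823544; 823544−1 = 823543
i=5: 823543 = 7^7 (b=7); 7→8: 8^8 = 16777216; 16777216−1 = 16777215

823543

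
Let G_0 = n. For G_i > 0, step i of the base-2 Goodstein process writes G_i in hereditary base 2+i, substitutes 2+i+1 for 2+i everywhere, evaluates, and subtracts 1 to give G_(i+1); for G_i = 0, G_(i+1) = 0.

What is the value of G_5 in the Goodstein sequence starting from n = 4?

109

G_0=4  [base 2] 2^2  →[2↦3]→  3^3 = 27  −1 ⇒ G_1=26
G_1=26  [base 3] 2·3^2 + 2·3 + 2  →[3↦4]→  2·4^2 + 2·4 + 2 = 42  −1 ⇒ G_2=41
G_2=41  [base 4] 2·4^2 + 2·4 + 1  →[4↦5]→  2·5^2 + 2·5 + 1 = 61  −1 ⇒ G_3=60
G_3=60  [base 5] 2·5^2 + 2·5  →[5↦6]→  2·6^2 + 2·6 = 84  −1 ⇒ G_4=83
G_4=83  [base 6] 2·6^2 + 6 + 5  →[6↦7]→  2·7^2 + 7 + 5 = 110  −1 ⇒ G_5=109
G_5=109  [base 7] 2·7^2 + 7 + 4  →[7↦8]→  2·8^2 + 8 + 4 = 140  −1 ⇒ G_6=139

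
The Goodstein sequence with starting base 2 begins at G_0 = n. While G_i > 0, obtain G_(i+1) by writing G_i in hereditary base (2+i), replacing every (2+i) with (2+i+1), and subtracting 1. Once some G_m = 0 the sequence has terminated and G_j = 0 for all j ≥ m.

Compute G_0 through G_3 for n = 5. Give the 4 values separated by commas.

5, 27, 255, 467

5 —HB2→ 2^2 + 1 —bump→ 3^3 + 1 = 28 —(−1)→ 27
27 —HB3→ 3^3 —bump→ 4^4 = 256 —(−1)→ 255
255 —HB4→ 3·4^3 + 3·4^2 + 3·4 + 3 —bump→ 3·5^3 + 3·5^2 + 3·5 + 3 = 468 —(−1)→ 467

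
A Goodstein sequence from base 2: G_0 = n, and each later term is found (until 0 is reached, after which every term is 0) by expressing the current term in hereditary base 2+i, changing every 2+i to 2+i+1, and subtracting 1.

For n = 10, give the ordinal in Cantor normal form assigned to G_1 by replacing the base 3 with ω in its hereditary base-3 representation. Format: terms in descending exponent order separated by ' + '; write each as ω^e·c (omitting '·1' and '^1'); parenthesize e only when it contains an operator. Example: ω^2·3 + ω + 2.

G_0=10  [base 2] 2^(2 + 1) + 2  →[2↦3]→  3^(3 + 1) + 3 = 84  −1 ⇒ G_1=83
G_1=83  [base 3] 3^(3 + 1) + 2  →[3↦4]→  4^(4 + 1) + 2 = 1026  −1 ⇒ G_2=1025

ω^(ω + 1) + 2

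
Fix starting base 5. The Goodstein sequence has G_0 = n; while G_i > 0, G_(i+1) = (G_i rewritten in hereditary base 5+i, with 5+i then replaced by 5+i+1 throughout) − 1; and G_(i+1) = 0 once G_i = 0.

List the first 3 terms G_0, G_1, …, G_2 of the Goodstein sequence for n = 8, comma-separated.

8, 8, 8

step 0: 8 = 5 + 3; sub 6 for 5: 6 + 3; = 9; G_1 = 9−1 = 8
step 1: 8 = 6 + 2; sub 7 for 6: 7 + 2; = 9; G_2 = 9−1 = 8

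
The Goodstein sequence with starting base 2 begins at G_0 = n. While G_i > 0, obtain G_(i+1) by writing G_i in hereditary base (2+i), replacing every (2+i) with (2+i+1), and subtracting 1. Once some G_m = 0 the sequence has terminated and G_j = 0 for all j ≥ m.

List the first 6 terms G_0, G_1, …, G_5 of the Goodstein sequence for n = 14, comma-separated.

14, 110, 1281, 18750, 326591, 5862840

i=0: 14 = 2^(2 + 1) + 2^2 + 2 (b=2); 2→3: 3^(3 + 1) + 3^3 + 3 = 111; 111−1 = 110
i=1: 110 = 3^(3 + 1) + 3^3 + 2 (b=3); 3→4: 4^(4 + 1) + 4^4 + 2 = 1282; 1282−1 = 1281
i=2: 1281 = 4^(4 + 1) + 4^4 + 1 (b=4); 4→5: 5^(5 + 1) + 5^5 + 1 = 18751; 18751−1 = 18750
i=3: 18750 = 5^(5 + 1) + 5^5 (b=5); 5→6: 6^(6 + 1) + 6^6 = 326592; 326592−1 = 326591
i=4: 326591 = 6^(6 + 1) + 5·6^5 + 5·6^4 + 5·6^3 + 5·6^2 + 5·6 + 5 (b=6); 6→7: 7^(7 + 1) + 5·7^5 + 5·7^4 + 5·7^3 + 5·7^2 + 5·7 + 5 = 5862841; 5862841−1 = 5862840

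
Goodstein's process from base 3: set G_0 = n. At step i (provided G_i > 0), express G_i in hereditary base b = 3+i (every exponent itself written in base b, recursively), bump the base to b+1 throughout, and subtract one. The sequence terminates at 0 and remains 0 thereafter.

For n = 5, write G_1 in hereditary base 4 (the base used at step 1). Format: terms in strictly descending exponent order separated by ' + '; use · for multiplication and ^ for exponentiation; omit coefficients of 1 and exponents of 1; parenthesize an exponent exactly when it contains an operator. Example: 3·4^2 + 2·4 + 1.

i=0: 5 = 3 + 2 (b=3); 3→4: 4 + 2 = 6; 6−1 = 5
i=1: 5 = 4 + 1 (b=4); 4→5: 5 + 1 = 6; 6−1 = 5

4 + 1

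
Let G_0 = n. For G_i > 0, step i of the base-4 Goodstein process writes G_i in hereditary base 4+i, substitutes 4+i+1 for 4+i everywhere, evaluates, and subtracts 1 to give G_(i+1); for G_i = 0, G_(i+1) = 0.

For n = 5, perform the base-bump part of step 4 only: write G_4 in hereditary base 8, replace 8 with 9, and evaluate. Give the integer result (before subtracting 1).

3

(0) 5|_4 = 4 + 1 ↦ 5 + 1|_5 = 6 ⇒ 5
(1) 5|_5 = 5 ↦ 6|_6 = 6 ⇒ 5
(2) 5|_6 = 5 ↦ 5|_7 = 5 ⇒ 4
(3) 4|_7 = 4 ↦ 4|_8 = 4 ⇒ 3
(4) 3|_8 = 3 ↦ 3|_9 = 3 ⇒ 2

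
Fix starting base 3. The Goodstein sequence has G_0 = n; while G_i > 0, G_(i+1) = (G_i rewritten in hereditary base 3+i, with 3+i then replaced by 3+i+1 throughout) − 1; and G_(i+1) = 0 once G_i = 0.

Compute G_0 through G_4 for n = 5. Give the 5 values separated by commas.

step 0: 5 = 3 + 2; sub 4 for 3: 4 + 2; = 6; G_1 = 6−1 = 5
step 1: 5 = 4 + 1; sub 5 for 4: 5 + 1; = 6; G_2 = 6−1 = 5
step 2: 5 = 5; sub 6 for 5: 6; = 6; G_3 = 6−1 = 5
step 3: 5 = 5; sub 7 for 6: 5; = 5; G_4 = 5−1 = 4

5, 5, 5, 5, 4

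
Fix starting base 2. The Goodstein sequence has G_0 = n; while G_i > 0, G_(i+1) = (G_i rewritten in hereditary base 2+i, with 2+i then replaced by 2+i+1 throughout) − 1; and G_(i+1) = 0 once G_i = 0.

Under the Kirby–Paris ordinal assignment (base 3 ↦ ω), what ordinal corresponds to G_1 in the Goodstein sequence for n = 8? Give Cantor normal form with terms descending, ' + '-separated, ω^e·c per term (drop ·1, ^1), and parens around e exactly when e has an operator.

step 0: 8 = 2^(2 + 1); sub 3 for 2: 3^(3 + 1); = 81; G_1 = 81−1 = 80
step 1: 80 = 2·3^3 + 2·3^2 + 2·3 + 2; sub 4 for 3: 2·4^4 + 2·4^2 + 2·4 + 2; = 554; G_2 = 554−1 = 553

ω^ω·2 + ω^2·2 + ω·2 + 2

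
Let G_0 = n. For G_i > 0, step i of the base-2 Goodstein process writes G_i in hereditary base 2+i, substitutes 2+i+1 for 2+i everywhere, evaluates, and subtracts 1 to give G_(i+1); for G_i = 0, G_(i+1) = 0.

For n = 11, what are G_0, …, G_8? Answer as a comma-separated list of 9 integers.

11, 84, 1027, 15627, 279937, 5764801, 134217727, 2749609302, 70077777775

step 0: 11 = 2^(2 + 1) + 2 + 1; sub 3 for 2: 3^(3 + 1) + 3 + 1; = 85; G_1 = 85−1 = 84
step 1: 84 = 3^(3 + 1) + 3; sub 4 for 3: 4^(4 + 1) + 4; = 1028; G_2 = 1028−1 = 1027
step 2: 1027 = 4^(4 + 1) + 3; sub 5 for 4: 5^(5 + 1) + 3; = 15628; G_3 = 15628−1 = 15627
step 3: 15627 = 5^(5 + 1) + 2; sub 6 for 5: 6^(6 + 1) + 2; = 279938; G_4 = 279938−1 = 279937
step 4: 279937 = 6^(6 + 1) + 1; sub 7 for 6: 7^(7 + 1) + 1; = 5764802; G_5 = 5764802−1 = 5764801
step 5: 5764801 = 7^(7 + 1); sub 8 for 7: 8^(8 + 1); = 134217728; G_6 = 134217728−1 = 134217727
step 6: 134217727 = 7·8^8 + 7·8^7 + 7·8^6 + 7·8^5 + 7·8^4 + 7·8^3 + 7·8^2 + 7·8 + 7; sub 9 for 8: 7·9^9 + 7·9^7 + 7·9^6 + 7·9^5 + 7·9^4 + 7·9^3 + 7·9^2 + 7·9 + 7; = 2749609303; G_7 = 2749609303−1 = 2749609302
step 7: 2749609302 = 7·9^9 + 7·9^7 + 7·9^6 + 7·9^5 + 7·9^4 + 7·9^3 + 7·9^2 + 7·9 + 6; sub 10 for 9: 7·10^10 + 7·10^7 + 7·10^6 + 7·10^5 + 7·10^4 + 7·10^3 + 7·10^2 + 7·10 + 6; = 70077777776; G_8 = 70077777776−1 = 70077777775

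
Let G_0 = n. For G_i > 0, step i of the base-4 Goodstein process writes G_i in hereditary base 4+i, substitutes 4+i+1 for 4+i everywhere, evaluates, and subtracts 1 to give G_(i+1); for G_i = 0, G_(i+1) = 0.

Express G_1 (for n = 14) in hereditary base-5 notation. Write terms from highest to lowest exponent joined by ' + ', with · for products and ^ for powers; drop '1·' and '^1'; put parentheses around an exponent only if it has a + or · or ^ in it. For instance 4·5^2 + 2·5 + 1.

[0] 14 ≡ 3·4 + 2 (base 4). Lift 5: 17. −1: 16.
[1] 16 ≡ 3·5 + 1 (base 5). Lift 6: 19. −1: 18.

3·5 + 1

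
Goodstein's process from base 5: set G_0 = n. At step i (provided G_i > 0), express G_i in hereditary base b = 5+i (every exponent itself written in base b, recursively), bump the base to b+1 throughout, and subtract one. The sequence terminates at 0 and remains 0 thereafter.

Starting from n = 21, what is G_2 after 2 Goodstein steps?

step 0: 21 = 4·5 + 1; sub 6 for 5: 4·6 + 1; = 25; G_1 = 25−1 = 24
step 1: 24 = 4·6; sub 7 for 6: 4·7; = 28; G_2 = 28−1 = 27

27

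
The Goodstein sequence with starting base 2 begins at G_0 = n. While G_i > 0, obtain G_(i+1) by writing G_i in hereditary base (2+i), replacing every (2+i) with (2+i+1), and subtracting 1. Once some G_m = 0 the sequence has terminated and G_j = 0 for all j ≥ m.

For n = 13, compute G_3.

13 —HB2→ 2^(2 + 1) + 2^2 + 1 —bump→ 3^(3 + 1) + 3^3 + 1 = 109 —(−1)→ 108
108 —HB3→ 3^(3 + 1) + 3^3 —bump→ 4^(4 + 1) + 4^4 = 1280 —(−1)→ 1279
1279 —HB4→ 4^(4 + 1) + 3·4^3 + 3·4^2 + 3·4 + 3 —bump→ 5^(5 + 1) + 3·5^3 + 3·5^2 + 3·5 + 3 = 16093 —(−1)→ 16092
16092 —HB5→ 5^(5 + 1) + 3·5^3 + 3·5^2 + 3·5 + 2 —bump→ 6^(6 + 1) + 3·6^3 + 3·6^2 + 3·6 + 2 = 280712 —(−1)→ 280711

16092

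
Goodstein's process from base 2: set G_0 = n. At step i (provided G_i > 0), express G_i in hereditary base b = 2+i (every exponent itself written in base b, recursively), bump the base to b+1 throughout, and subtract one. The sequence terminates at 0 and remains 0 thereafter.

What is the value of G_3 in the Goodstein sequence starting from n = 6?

G_0=6  [base 2] 2^2 + 2  →[2↦3]→  3^3 + 3 = 30  −1 ⇒ G_1=29
G_1=29  [base 3] 3^3 + 2  →[3↦4]→  4^4 + 2 = 258  −1 ⇒ G_2=257
G_2=257  [base 4] 4^4 + 1  →[4↦5]→  5^5 + 1 = 3126  −1 ⇒ G_3=3125
G_3=3125  [base 5] 5^5  →[5↦6]→  6^6 = 46656  −1 ⇒ G_4=46655

3125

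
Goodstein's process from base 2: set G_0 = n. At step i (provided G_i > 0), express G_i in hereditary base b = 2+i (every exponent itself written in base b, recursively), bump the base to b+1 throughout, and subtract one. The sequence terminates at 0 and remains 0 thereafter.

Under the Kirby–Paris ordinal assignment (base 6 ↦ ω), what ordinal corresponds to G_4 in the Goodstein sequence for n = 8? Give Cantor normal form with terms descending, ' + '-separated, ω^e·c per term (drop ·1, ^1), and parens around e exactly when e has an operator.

G_0=8  [base 2] 2^(2 + 1)  →[2↦3]→  3^(3 + 1) = 81  −1 ⇒ G_1=80
G_1=80  [base 3] 2·3^3 + 2·3^2 + 2·3 + 2  →[3↦4]→  2·4^4 + 2·4^2 + 2·4 + 2 = 554  −1 ⇒ G_2=553
G_2=553  [base 4] 2·4^4 + 2·4^2 + 2·4 + 1  →[4↦5]→  2·5^5 + 2·5^2 + 2·5 + 1 = 6311  −1 ⇒ G_3=6310
G_3=6310  [base 5] 2·5^5 + 2·5^2 + 2·5  →[5↦6]→  2·6^6 + 2·6^2 + 2·6 = 93396  −1 ⇒ G_4=93395
G_4=93395  [base 6] 2·6^6 + 2·6^2 + 6 + 5  →[6↦7]→  2·7^7 + 2·7^2 + 7 + 5 = 1647196  −1 ⇒ G_5=1647195

ω^ω·2 + ω^2·2 + ω + 5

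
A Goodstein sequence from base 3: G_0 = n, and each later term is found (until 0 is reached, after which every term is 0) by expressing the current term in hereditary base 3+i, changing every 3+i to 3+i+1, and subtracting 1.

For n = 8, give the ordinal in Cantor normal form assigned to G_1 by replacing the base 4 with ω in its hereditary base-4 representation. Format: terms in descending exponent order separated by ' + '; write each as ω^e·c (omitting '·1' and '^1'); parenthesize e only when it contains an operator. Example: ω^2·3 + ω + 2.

ω·2 + 1

(0) 8|_3 = 2·3 + 2 ↦ 2·4 + 2|_4 = 10 ⇒ 9
(1) 9|_4 = 2·4 + 1 ↦ 2·5 + 1|_5 = 11 ⇒ 10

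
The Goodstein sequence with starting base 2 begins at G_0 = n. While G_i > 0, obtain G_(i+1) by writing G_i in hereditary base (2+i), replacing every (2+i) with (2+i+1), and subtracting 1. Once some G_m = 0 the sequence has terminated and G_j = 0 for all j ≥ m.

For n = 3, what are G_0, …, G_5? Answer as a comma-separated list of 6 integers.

3, 3, 3, 2, 1, 0

G_0 = 3. HB_2(3) = 2 + 1. Bump = 4. G_1 = 3.
G_1 = 3. HB_3(3) = 3. Bump = 4. G_2 = 3.
G_2 = 3. HB_4(3) = 3. Bump = 3. G_3 = 2.
G_3 = 2. HB_5(2) = 2. Bump = 2. G_4 = 1.
G_4 = 1. HB_6(1) = 1. Bump = 1. G_5 = 0.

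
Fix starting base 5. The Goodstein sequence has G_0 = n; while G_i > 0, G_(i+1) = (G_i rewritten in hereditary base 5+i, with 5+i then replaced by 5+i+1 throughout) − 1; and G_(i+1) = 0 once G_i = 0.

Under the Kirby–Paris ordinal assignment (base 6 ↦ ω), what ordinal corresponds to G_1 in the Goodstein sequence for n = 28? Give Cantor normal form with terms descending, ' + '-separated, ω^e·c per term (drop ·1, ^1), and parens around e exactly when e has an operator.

ω^2 + 2

step 0: 28 = 5^2 + 3; sub 6 for 5: 6^2 + 3; = 39; G_1 = 39−1 = 38
step 1: 38 = 6^2 + 2; sub 7 for 6: 7^2 + 2; = 51; G_2 = 51−1 = 50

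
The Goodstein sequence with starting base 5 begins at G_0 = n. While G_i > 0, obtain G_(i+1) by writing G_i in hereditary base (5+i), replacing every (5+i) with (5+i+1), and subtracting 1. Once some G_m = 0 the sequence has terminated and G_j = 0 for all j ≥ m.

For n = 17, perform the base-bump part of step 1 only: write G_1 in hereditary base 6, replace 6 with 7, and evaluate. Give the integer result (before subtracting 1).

step 0: 17 = 3·5 + 2; sub 6 for 5: 3·6 + 2; = 20; G_1 = 20−1 = 19
step 1: 19 = 3·6 + 1; sub 7 for 6: 3·7 + 1; = 22; G_2 = 22−1 = 21

22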